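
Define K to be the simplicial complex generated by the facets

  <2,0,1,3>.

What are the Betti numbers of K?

Take the total order 0 < 1 < 2 < 3 on the vertex set. Then K (dimension 3) consists of the simplices:

  0-simplices (4): [0], [1], [2], [3]
  1-simplices (6): [0,1], [0,2], [0,3], [1,2], [1,3], [2,3]
  2-simplices (4): [0,1,2], [0,1,3], [0,2,3], [1,2,3]
  3-simplices (1): [0,1,2,3]

so the chain groups are C_0 ≅ Z^4, C_1 ≅ Z^6, C_2 ≅ Z^4, C_3 ≅ Z^1.

The boundary map ∂_1: C_1 → C_0 is given by ∂[p,q] = [q] − [p]. For instance
  ∂[2,3] = [3] − [2].
The resulting 4×6 matrix has rank 3, and its Smith normal form has invariant factors (1,1,1).

∂_2: C_2 → C_1 maps a triangle to the signed sum of its edges. For instance
  ∂[0,1,2] = [1,2] − [0,2] + [0,1],
  ∂[1,2,3] = [2,3] − [1,3] + [1,2].
As a 6×4 matrix over Z this has rank 3, with invariant factors (1,1,1).

∂_3: C_3 → C_2 sends each 3-simplex σ to the alternating sum Σ_i (−1)^i (σ with its i-th vertex removed). For instance
  ∂[0,1,2,3] = [1,2,3] − [0,2,3] + [0,1,3] − [0,1,2].
The resulting 4×1 matrix has rank 1, and its Smith normal form has invariant factors (1).

Reading off H_k = ker ∂_k / im ∂_{k+1}:

  H_0: rank C_0 − rank ∂_1 = 4 − 3 = 1, and the invariant factors of ∂_1 are all 1, so H_0 ≅ Z.
  H_1: rank ker ∂_1 − rank ∂_2 = (6 − 3) − 3 = 0, and the invariant factors of ∂_2 are all 1, so H_1 ≅ 0.
  H_2: rank ker ∂_2 − rank ∂_3 = (4 − 3) − 1 = 0, and the invariant factors of ∂_3 are all 1, so H_2 ≅ 0.
  H_3: rank ker ∂_3 − rank ∂_4 = (1 − 1) − 0 = 0, and there is no ∂_4, so H_3 ≅ 0.

Hence the Betti numbers are b_0 = 1, b_1 = 0, b_2 = 0, b_3 = 0.

b_0 = 1, b_1 = 0, b_2 = 0, b_3 = 0.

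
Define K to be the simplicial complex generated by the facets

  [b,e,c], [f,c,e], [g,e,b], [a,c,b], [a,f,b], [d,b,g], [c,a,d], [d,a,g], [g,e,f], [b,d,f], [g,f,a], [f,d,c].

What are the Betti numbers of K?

Order the vertices as a < b < c < d < e < f < g. Listing each simplex with vertices in this order, K has dimension 2 with simplices:

  0-simplices (7): a, b, c, d, e, f, g
  1-simplices (18): ab, ac, ad, af, ag, bc, bd, be, bf, bg, cd, ce, cf, df, dg, ef, eg, fg
  2-simplices (12): abc, abf, acd, adg, afg, bce, bdf, bdg, beg, cdf, cef, efg

giving chain groups C_0 ≅ Z^7, C_1 ≅ Z^18, C_2 ≅ Z^12.

Boundary ∂_1: C_1 → C_0 sends each edge [p,q] (with p < q) to q − p. For instance
  ∂ce = e − c.
As a 7×18 matrix over Z this has rank 6, with invariant factors (1,1,1,1,1,1).

Boundary ∂_2: C_2 → C_1 maps a triangle to the signed sum of its edges. For instance
  ∂efg = fg − eg + ef,
  ∂acd = cd − ad + ac.
This gives a 18×12 integer matrix of rank 12; reducing to Smith normal form yields diagonal entries (1,1,1,1,1,1,1,1,1,1,1,2).

Now H_k = ker ∂_k / im ∂_{k+1}, so:

  H_0: rank C_0 − rank ∂_1 = 7 − 6 = 1, and the invariant factors of ∂_1 are all 1, so H_0 ≅ Z.
  H_1: rank ker ∂_1 − rank ∂_2 = (18 − 6) − 12 = 0, and ∂_2 has invariant factor 2 > 1, so H_1 ≅ Z/2.
  H_2: rank ker ∂_2 − rank ∂_3 = (12 − 12) − 0 = 0, and there is no ∂_3, so H_2 ≅ 0.

As a check, the Euler characteristic is 7 − 18 + 12 = 1, which agrees with 1 − 0 + 0 = 1.
(K is a triangulation of the real projective plane RP^2.)

Hence the Betti numbers are b_0 = 1, b_1 = 0, b_2 = 0.

b_0 = 1, b_1 = 0, b_2 = 0.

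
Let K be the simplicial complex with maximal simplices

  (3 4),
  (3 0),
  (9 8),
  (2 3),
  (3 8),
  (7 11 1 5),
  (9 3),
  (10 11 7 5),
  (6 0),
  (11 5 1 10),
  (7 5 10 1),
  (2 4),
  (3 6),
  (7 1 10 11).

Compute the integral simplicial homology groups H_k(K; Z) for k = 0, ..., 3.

Fix the vertex order 0 < 1 < 2 < 3 < 4 < 5 < 6 < 7 < 8 < 9 < 10 < 11 and write every simplex with vertices in increasing order. Then dim K = 3 and the simplices of K are:

  0-simplices (12): [0], [1], [2], [3], [4], [5], [6], [7], [8], [9], [10], [11]
  1-simplices (19): [0,3], [0,6], [1,5], [1,7], [1,10], [1,11], [2,3], [2,4], [3,4], [3,6], [3,8], [3,9], [5,7], [5,10], [5,11], [7,10], [7,11], [8,9], [10,11]
  2-simplices (10): [1,5,7], [1,5,10], [1,5,11], [1,7,10], [1,7,11], [1,10,11], [5,7,10], [5,7,11], [5,10,11], [7,10,11]
  3-simplices (5): [1,5,7,10], [1,5,7,11], [1,5,10,11], [1,7,10,11], [5,7,10,11]

so the chain groups are C_0 ≅ Z^12, C_1 ≅ Z^19, C_2 ≅ Z^10, C_3 ≅ Z^5.

Boundary ∂_1: C_1 → C_0 maps an edge to its endpoints' difference, ∂[p,q] = q − p. For instance
  ∂[1,11] = [11] − [1].
The 12×19 boundary matrix has rank 10 and Smith normal form diag(1,1,1,1,1,1,1,1,1,1).

∂_2: C_2 → C_1 maps a triangle to the signed sum of its edges. For instance
  ∂[1,5,10] = [5,10] − [1,10] + [1,5],
  ∂[1,7,10] = [7,10] − [1,10] + [1,7].
As a 19×10 matrix over Z this has rank 6, with invariant factors (1,1,1,1,1,1).

Boundary ∂_3: C_3 → C_2 sends each 3-simplex σ to the alternating sum Σ_i (−1)^i (σ with its i-th vertex removed). For instance
  ∂[1,5,7,11] = [5,7,11] − [1,7,11] + [1,5,11] − [1,5,7],
  ∂[5,7,10,11] = [7,10,11] − [5,10,11] + [5,7,11] − [5,7,10].
This gives a 10×5 integer matrix of rank 4; reducing to Smith normal form yields diagonal entries (1,1,1,1).

Reading off H_k = ker ∂_k / im ∂_{k+1}:

  H_0: rank C_0 − rank ∂_1 = 12 − 10 = 2, and the invariant factors of ∂_1 are all 1, so H_0 ≅ Z^2.
  H_1: rank ker ∂_1 − rank ∂_2 = (19 − 10) − 6 = 3, and the invariant factors of ∂_2 are all 1, so H_1 ≅ Z^3.
  H_2: rank ker ∂_2 − rank ∂_3 = (10 − 6) − 4 = 0, and the invariant factors of ∂_3 are all 1, so H_2 ≅ 0.
  H_3: rank ker ∂_3 − rank ∂_4 = (5 − 4) − 0 = 1, and there is no ∂_4, so H_3 ≅ Z.

As a check, the Euler characteristic is 12 − 19 + 10 − 5 = -2, which agrees with 2 − 3 + 0 − 1 = -2.

H_0 ≅ Z^2,  H_1 ≅ Z^3,  H_2 = 0,  H_3 ≅ Z.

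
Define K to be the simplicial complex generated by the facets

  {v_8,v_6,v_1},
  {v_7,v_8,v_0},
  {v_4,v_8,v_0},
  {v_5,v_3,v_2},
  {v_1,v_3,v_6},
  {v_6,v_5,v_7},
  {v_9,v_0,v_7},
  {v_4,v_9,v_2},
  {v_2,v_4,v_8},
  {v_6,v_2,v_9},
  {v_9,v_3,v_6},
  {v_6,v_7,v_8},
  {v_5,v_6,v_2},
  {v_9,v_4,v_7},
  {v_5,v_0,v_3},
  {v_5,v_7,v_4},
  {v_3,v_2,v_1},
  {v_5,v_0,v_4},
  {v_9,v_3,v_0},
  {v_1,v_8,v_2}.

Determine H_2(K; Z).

H_2 = 0.

K has 10 vertices, 30 edges, 20 triangles.
rank ∂_2 = 20, rank ∂_3 = 0 ⇒ b_2 = 20 − 20 − 0 = 0. So H_2 = 0.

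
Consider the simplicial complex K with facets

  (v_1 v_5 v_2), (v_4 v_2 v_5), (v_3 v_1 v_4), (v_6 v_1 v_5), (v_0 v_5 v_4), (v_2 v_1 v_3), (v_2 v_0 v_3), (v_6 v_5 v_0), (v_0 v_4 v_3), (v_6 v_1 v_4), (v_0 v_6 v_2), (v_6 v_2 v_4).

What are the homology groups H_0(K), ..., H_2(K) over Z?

H_0 = Z,  H_1 = Z/2,  H_2 = 0.

Order the vertices as v_0 < v_1 < v_2 < v_3 < v_4 < v_5 < v_6. Listing each simplex with vertices in this order, K has dimension 2 with simplices:

  0-simplices (7): [v_0], [v_1], [v_2], [v_3], [v_4], [v_5], [v_6]
  1-simplices (18): (18 of them)
  2-simplices (12): (12 of them)

giving chain groups C_0 ≅ Z^7, C_1 ≅ Z^18, C_2 ≅ Z^12.

The boundary map ∂_1: C_1 → C_0 maps an edge to its endpoints' difference, ∂[p,q] = q − p.
This gives a 7×18 integer matrix of rank 6; reducing to Smith normal form yields diagonal entries (1,1,1,1,1,1).

Boundary ∂_2: C_2 → C_1 sends each 2-simplex [p,q,r] to [q,r] − [p,r] + [p,q]. For instance
  ∂[v_2,v_4,v_6] = [v_4,v_6] − [v_2,v_6] + [v_2,v_4],
  ∂[v_0,v_2,v_6] = [v_2,v_6] − [v_0,v_6] + [v_0,v_2].
This gives a 18×12 integer matrix of rank 12; reducing to Smith normal form yields diagonal entries (1,1,1,1,1,1,1,1,1,1,1,2).

Computing H_k = (kernel of ∂_k) / (image of ∂_{k+1}):

  H_0: rank C_0 − rank ∂_1 = 7 − 6 = 1, and the invariant factors of ∂_1 are all 1, so H_0 ≅ Z.
  H_1: rank ker ∂_1 − rank ∂_2 = (18 − 6) − 12 = 0, and ∂_2 has invariant factor 2 > 1, so H_1 ≅ Z/2.
  H_2: rank ker ∂_2 − rank ∂_3 = (12 − 12) − 0 = 0, and there is no ∂_3, so H_2 ≅ 0.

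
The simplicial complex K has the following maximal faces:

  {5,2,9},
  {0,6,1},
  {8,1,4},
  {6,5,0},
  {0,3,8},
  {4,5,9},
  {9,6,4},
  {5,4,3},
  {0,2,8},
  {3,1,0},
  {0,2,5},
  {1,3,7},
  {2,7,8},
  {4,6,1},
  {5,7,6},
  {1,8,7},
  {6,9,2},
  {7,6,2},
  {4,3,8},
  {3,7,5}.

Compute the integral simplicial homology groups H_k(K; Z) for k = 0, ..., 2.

Order the vertices as 0 < 1 < 2 < 3 < 4 < 5 < 6 < 7 < 8 < 9. Listing each simplex with vertices in this order, K has dimension 2 with simplices:

  0-simplices (10): [0], [1], [2], [3], [4], [5], [6], [7], [8], [9]
  1-simplices (30): (30 of them)
  2-simplices (20): (20 of them)

so the chain groups are C_0 ≅ Z^10, C_1 ≅ Z^30, C_2 ≅ Z^20.

The boundary map ∂_1: C_1 → C_0 maps an edge to its endpoints' difference, ∂[p,q] = q − p. For instance
  ∂[1,4] = [4] − [1].
This gives a 10×30 integer matrix of rank 9; reducing to Smith normal form yields diagonal entries (1,1,1,1,1,1,1,1,1).

The boundary map ∂_2: C_2 → C_1 sends each 2-simplex [p,q,r] to [q,r] − [p,r] + [p,q]. For instance
  ∂[0,1,3] = [1,3] − [0,3] + [0,1],
  ∂[1,4,6] = [4,6] − [1,6] + [1,4].
The resulting 30×20 matrix has rank 20, and its Smith normal form has invariant factors (1,1,1,1,1,1,1,1,1,1,1,1,1,1,1,1,1,1,1,2).

Computing H_k = (kernel of ∂_k) / (image of ∂_{k+1}):

  H_0: rank C_0 − rank ∂_1 = 10 − 9 = 1, and the invariant factors of ∂_1 are all 1, so H_0 ≅ Z.
  H_1: rank ker ∂_1 − rank ∂_2 = (30 − 9) − 20 = 1, and ∂_2 has invariant factor 2 > 1, so H_1 ≅ Z × Z/2.
  H_2: rank ker ∂_2 − rank ∂_3 = (20 − 20) − 0 = 0, and there is no ∂_3, so H_2 ≅ 0.

As a check, the Euler characteristic is 10 − 30 + 20 = 0, which agrees with 1 − 1 + 0 = 0.

H_0 = Z,  H_1 = Z × Z/2,  H_2 = 0.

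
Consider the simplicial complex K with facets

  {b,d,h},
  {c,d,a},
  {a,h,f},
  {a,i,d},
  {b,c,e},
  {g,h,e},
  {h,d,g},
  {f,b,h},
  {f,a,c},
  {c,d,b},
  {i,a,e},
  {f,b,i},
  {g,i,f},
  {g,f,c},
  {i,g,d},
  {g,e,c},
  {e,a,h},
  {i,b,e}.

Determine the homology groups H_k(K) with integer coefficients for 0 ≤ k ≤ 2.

We work with the vertex ordering a < b < c < d < e < f < g < h < i. The simplices of K, each written with vertices in increasing order, are:

  0-simplices (9): a, b, c, d, e, f, g, h, i
  1-simplices (27): ac, ad, ae, af, ah, ai, bc, bd, be, bf, bh, bi, cd, ce, cf, cg, dg, dh, di, eg, eh, ei, fg, fh, fi, gh, gi
  2-simplices (18): acd, acf, adi, aeh, aei, afh, bcd, bce, bdh, bei, bfh, bfi, ceg, cfg, dgh, dgi, egh, fgi

Hence C_0 ≅ Z^9, C_1 ≅ Z^27, C_2 ≅ Z^18.

Boundary ∂_1: C_1 → C_0 is given by ∂[p,q] = [q] − [p]. For instance
  ∂dg = g − d.
This gives a 9×27 integer matrix of rank 8; reducing to Smith normal form yields diagonal entries (1,1,1,1,1,1,1,1).

Boundary ∂_2: C_2 → C_1 sends each 2-simplex [p,q,r] to [q,r] − [p,r] + [p,q]. For instance
  ∂aeh = eh − ah + ae,
  ∂acd = cd − ad + ac.
The 27×18 boundary matrix has rank 17 and Smith normal form diag(1,1,1,1,1,1,1,1,1,1,1,1,1,1,1,1,1).

From H_k ≅ ker(∂_k) / im(∂_{k+1}) we obtain:

  H_0: rank C_0 − rank ∂_1 = 9 − 8 = 1, and the invariant factors of ∂_1 are all 1, so H_0 ≅ Z.
  H_1: rank ker ∂_1 − rank ∂_2 = (27 − 8) − 17 = 2, and the invariant factors of ∂_2 are all 1, so H_1 ≅ Z^2.
  H_2: rank ker ∂_2 − rank ∂_3 = (18 − 17) − 0 = 1, and there is no ∂_3, so H_2 ≅ Z.

As a check, the Euler characteristic is 9 − 27 + 18 = 0, which agrees with 1 − 2 + 1 = 0.

H_0 ≅ Z,  H_1 ≅ Z^2,  H_2 ≅ Z.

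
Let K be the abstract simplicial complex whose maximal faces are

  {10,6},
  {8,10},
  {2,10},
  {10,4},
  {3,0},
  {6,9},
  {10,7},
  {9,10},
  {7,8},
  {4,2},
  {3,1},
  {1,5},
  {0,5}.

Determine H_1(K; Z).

We work with the vertex ordering 0 < 1 < 2 < 3 < 4 < 5 < 6 < 7 < 8 < 9 < 10. The simplices of K, each written with vertices in increasing order, are:

  0-simplices (11): [0], [1], [2], [3], [4], [5], [6], [7], [8], [9], [10]
  1-simplices (13): [0,3], [0,5], [1,3], [1,5], [2,4], [2,10], [4,10], [6,9], [6,10], [7,8], [7,10], [8,10], [9,10]

so the chain groups are C_0 ≅ Z^11, C_1 ≅ Z^13.

∂_1: C_1 → C_0 is given by ∂[p,q] = [q] − [p].
The resulting 11×13 matrix has rank 9, and its Smith normal form has invariant factors (1,1,1,1,1,1,1,1,1).

Reading off H_k = ker ∂_k / im ∂_{k+1}:

  H_1: rank ker ∂_1 − rank ∂_2 = (13 − 9) − 0 = 4, and there is no ∂_2, so H_1 = Z^4.

H_1 = Z^4.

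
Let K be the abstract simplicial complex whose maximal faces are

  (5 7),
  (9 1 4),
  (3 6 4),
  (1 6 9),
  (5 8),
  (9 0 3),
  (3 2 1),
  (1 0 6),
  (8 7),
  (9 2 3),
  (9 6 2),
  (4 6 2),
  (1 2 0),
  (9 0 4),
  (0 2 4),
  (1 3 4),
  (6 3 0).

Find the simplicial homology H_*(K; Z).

H_0 = Z^2,  H_1 = Z^3,  H_2 = Z.

Take the total order 0 < 1 < 2 < 3 < 4 < 5 < 6 < 7 < 8 < 9 on the vertex set. Then K (dimension 2) consists of the simplices:

  0-simplices (10): [0], [1], [2], [3], [4], [5], [6], [7], [8], [9]
  1-simplices (24): (24 of them)
  2-simplices (14): [0,1,2], [0,1,6], [0,2,4], [0,3,6], [0,3,9], [0,4,9], [1,2,3], [1,3,4], [1,4,9], [1,6,9], [2,3,9], [2,4,6], [2,6,9], [3,4,6]

giving chain groups C_0 ≅ Z^10, C_1 ≅ Z^24, C_2 ≅ Z^14.

∂_1: C_1 → C_0 is given by ∂[p,q] = [q] − [p]. For instance
  ∂[0,4] = [4] − [0].
As a 10×24 matrix over Z this has rank 8, with invariant factors (1,1,1,1,1,1,1,1).

Boundary ∂_2: C_2 → C_1 acts by ∂[p,q,r] = [q,r] − [p,r] + [p,q]. For instance
  ∂[0,3,9] = [3,9] − [0,9] + [0,3],
  ∂[0,1,2] = [1,2] − [0,2] + [0,1].
This gives a 24×14 integer matrix of rank 13; reducing to Smith normal form yields diagonal entries (1,1,1,1,1,1,1,1,1,1,1,1,1).

Now H_k = ker ∂_k / im ∂_{k+1}, so:

  H_0: rank C_0 − rank ∂_1 = 10 − 8 = 2, and the invariant factors of ∂_1 are all 1, so H_0 = Z^2.
  H_1: rank ker ∂_1 − rank ∂_2 = (24 − 8) − 13 = 3, and the invariant factors of ∂_2 are all 1, so H_1 = Z^3.
  H_2: rank ker ∂_2 − rank ∂_3 = (14 − 13) − 0 = 1, and there is no ∂_3, so H_2 = Z.

As a check, the Euler characteristic is 10 − 24 + 14 = 0, which agrees with 2 − 3 + 1 = 0.
(K is a triangulation of the disjoint union of the torus T^2 and the circle S^1.)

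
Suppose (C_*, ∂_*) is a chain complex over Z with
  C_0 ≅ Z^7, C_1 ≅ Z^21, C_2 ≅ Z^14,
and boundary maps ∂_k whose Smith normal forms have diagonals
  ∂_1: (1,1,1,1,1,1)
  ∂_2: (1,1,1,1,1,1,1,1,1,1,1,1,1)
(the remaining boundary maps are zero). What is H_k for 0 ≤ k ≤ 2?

H_0: b_0 = 7 − 0 − 6 = 1; torsion from ∂_1 factors > 1: none. So H_0 ≅ Z.
H_1: b_1 = 21 − 6 − 13 = 2; torsion from ∂_2 factors > 1: none. So H_1 ≅ Z^2.
H_2: b_2 = 14 − 13 − 0 = 1; torsion from ∂_3 factors > 1: none. So H_2 ≅ Z.

H_0 ≅ Z,  H_1 ≅ Z^2,  H_2 ≅ Z.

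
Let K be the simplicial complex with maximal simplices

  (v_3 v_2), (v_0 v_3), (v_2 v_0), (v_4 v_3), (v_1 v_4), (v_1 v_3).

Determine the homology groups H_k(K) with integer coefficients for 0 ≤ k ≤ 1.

H_0 ≅ Z,  H_1 ≅ Z^2.

Take the total order v_0 < v_1 < v_2 < v_3 < v_4 on the vertex set. Then K (dimension 1) consists of the simplices:

  0-simplices (5): [v_0], [v_1], [v_2], [v_3], [v_4]
  1-simplices (6): [v_0,v_2], [v_0,v_3], [v_1,v_3], [v_1,v_4], [v_2,v_3], [v_3,v_4]

giving chain groups C_0 ≅ Z^5, C_1 ≅ Z^6.

Boundary ∂_1: C_1 → C_0 sends each edge [p,q] (with p < q) to q − p.
This gives a 5×6 integer matrix of rank 4; reducing to Smith normal form yields diagonal entries (1,1,1,1).

Now H_k = ker ∂_k / im ∂_{k+1}, so:

  H_0: rank C_0 − rank ∂_1 = 5 − 4 = 1, and the invariant factors of ∂_1 are all 1, so H_0 = Z.
  H_1: rank ker ∂_1 − rank ∂_2 = (6 − 4) − 0 = 2, and there is no ∂_2, so H_1 = Z^2.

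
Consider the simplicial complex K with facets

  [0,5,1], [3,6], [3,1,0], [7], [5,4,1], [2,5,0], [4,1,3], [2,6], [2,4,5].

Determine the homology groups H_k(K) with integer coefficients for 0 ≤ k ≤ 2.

H_0 = Z^2,  H_1 = Z,  H_2 = 0.

We work with the vertex ordering 0 < 1 < 2 < 3 < 4 < 5 < 6 < 7. The simplices of K, each written with vertices in increasing order, are:

  0-simplices (8): [0], [1], [2], [3], [4], [5], [6], [7]
  1-simplices (13): [0,1], [0,2], [0,3], [0,5], [1,3], [1,4], [1,5], [2,4], [2,5], [2,6], [3,4], [3,6], [4,5]
  2-simplices (6): [0,1,3], [0,1,5], [0,2,5], [1,3,4], [1,4,5], [2,4,5]

giving chain groups C_0 ≅ Z^8, C_1 ≅ Z^13, C_2 ≅ Z^6.

∂_1: C_1 → C_0 maps an edge to its endpoints' difference, ∂[p,q] = q − p. For instance
  ∂[2,5] = [5] − [2].
The 8×13 boundary matrix has rank 6 and Smith normal form diag(1,1,1,1,1,1).

∂_2: C_2 → C_1 sends each 2-simplex [p,q,r] to [q,r] − [p,r] + [p,q]. For instance
  ∂[0,1,5] = [1,5] − [0,5] + [0,1],
  ∂[2,4,5] = [4,5] − [2,5] + [2,4].
As a 13×6 matrix over Z this has rank 6, with invariant factors (1,1,1,1,1,1).

Now H_k = ker ∂_k / im ∂_{k+1}, so:

  H_0: rank C_0 − rank ∂_1 = 8 − 6 = 2, and the invariant factors of ∂_1 are all 1, so H_0 ≅ Z^2.
  H_1: rank ker ∂_1 − rank ∂_2 = (13 − 6) − 6 = 1, and the invariant factors of ∂_2 are all 1, so H_1 ≅ Z.
  H_2: rank ker ∂_2 − rank ∂_3 = (6 − 6) − 0 = 0, and there is no ∂_3, so H_2 ≅ 0.

As a check, the Euler characteristic is 8 − 13 + 6 = 1, which agrees with 2 − 1 + 0 = 1.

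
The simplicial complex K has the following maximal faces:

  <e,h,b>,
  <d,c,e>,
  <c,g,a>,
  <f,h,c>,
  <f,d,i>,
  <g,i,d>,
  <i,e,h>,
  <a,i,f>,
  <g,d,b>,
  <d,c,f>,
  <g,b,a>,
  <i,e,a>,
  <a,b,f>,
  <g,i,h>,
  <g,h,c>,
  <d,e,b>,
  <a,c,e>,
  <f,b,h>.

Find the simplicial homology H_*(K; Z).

Take the total order a < b < c < d < e < f < g < h < i on the vertex set. Then K (dimension 2) consists of the simplices:

  0-simplices (9): a, b, c, d, e, f, g, h, i
  1-simplices (27): ab, ac, ae, af, ag, ai, bd, be, bf, bg, bh, cd, ce, cf, cg, ch, de, df, dg, di, eh, ei, fh, fi, gh, gi, hi
  2-simplices (18): abf, abg, ace, acg, aei, afi, bde, bdg, beh, bfh, cde, cdf, cfh, cgh, dfi, dgi, ehi, ghi

Hence C_0 ≅ Z^9, C_1 ≅ Z^27, C_2 ≅ Z^18.

The boundary map ∂_1: C_1 → C_0 is given by ∂[p,q] = [q] − [p].
This gives a 9×27 integer matrix of rank 8; reducing to Smith normal form yields diagonal entries (1,1,1,1,1,1,1,1).

The boundary map ∂_2: C_2 → C_1 sends each 2-simplex [p,q,r] to [q,r] − [p,r] + [p,q]. For instance
  ∂dfi = fi − di + df,
  ∂cdf = df − cf + cd.
This gives a 27×18 integer matrix of rank 17; reducing to Smith normal form yields diagonal entries (1,1,1,1,1,1,1,1,1,1,1,1,1,1,1,1,1).

From H_k ≅ ker(∂_k) / im(∂_{k+1}) we obtain:

  H_0: rank C_0 − rank ∂_1 = 9 − 8 = 1, and the invariant factors of ∂_1 are all 1, so H_0 ≅ Z.
  H_1: rank ker ∂_1 − rank ∂_2 = (27 − 8) − 17 = 2, and the invariant factors of ∂_2 are all 1, so H_1 ≅ Z^2.
  H_2: rank ker ∂_2 − rank ∂_3 = (18 − 17) − 0 = 1, and there is no ∂_3, so H_2 ≅ Z.

As a check, the Euler characteristic is 9 − 27 + 18 = 0, which agrees with 1 − 2 + 1 = 0.
(K is a triangulation of the torus T^2.)

H_0 = Z,  H_1 = Z^2,  H_2 = Z.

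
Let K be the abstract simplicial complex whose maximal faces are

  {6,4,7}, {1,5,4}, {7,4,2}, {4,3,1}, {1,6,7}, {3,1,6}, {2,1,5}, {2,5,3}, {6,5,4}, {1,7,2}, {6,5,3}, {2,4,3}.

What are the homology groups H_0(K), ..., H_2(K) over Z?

H_0 = Z,  H_1 = Z/2,  H_2 = 0.

Fix the vertex order 1 < 2 < 3 < 4 < 5 < 6 < 7 and write every simplex with vertices in increasing order. Then dim K = 2 and the simplices of K are:

  0-simplices (7): [1], [2], [3], [4], [5], [6], [7]
  1-simplices (18): [1,2], [1,3], [1,4], [1,5], [1,6], [1,7], [2,3], [2,4], [2,5], [2,7], [3,4], [3,5], [3,6], [4,5], [4,6], [4,7], [5,6], [6,7]
  2-simplices (12): [1,2,5], [1,2,7], [1,3,4], [1,3,6], [1,4,5], [1,6,7], [2,3,4], [2,3,5], [2,4,7], [3,5,6], [4,5,6], [4,6,7]

so the chain groups are C_0 ≅ Z^7, C_1 ≅ Z^18, C_2 ≅ Z^12.

The boundary map ∂_1: C_1 → C_0 is given by ∂[p,q] = [q] − [p].
This gives a 7×18 integer matrix of rank 6; reducing to Smith normal form yields diagonal entries (1,1,1,1,1,1).

Boundary ∂_2: C_2 → C_1 acts by ∂[p,q,r] = [q,r] − [p,r] + [p,q]. For instance
  ∂[2,3,4] = [3,4] − [2,4] + [2,3],
  ∂[1,3,6] = [3,6] − [1,6] + [1,3].
As a 18×12 matrix over Z this has rank 12, with invariant factors (1,1,1,1,1,1,1,1,1,1,1,2).

Reading off H_k = ker ∂_k / im ∂_{k+1}:

  H_0: rank C_0 − rank ∂_1 = 7 − 6 = 1, and the invariant factors of ∂_1 are all 1, so H_0 = Z.
  H_1: rank ker ∂_1 − rank ∂_2 = (18 − 6) − 12 = 0, and ∂_2 has invariant factor 2 > 1, so H_1 = Z/2.
  H_2: rank ker ∂_2 − rank ∂_3 = (12 − 12) − 0 = 0, and there is no ∂_3, so H_2 = 0.

As a check, the Euler characteristic is 7 − 18 + 12 = 1, which agrees with 1 − 0 + 0 = 1.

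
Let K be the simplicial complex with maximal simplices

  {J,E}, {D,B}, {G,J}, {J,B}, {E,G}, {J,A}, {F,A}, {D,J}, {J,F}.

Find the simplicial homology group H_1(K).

H_1 ≅ Z^3.

We work with the vertex ordering A < B < D < E < F < G < J. The simplices of K, each written with vertices in increasing order, are:

  0-simplices (7): A, B, D, E, F, G, J
  1-simplices (9): AF, AJ, BD, BJ, DJ, EG, EJ, FJ, GJ

giving chain groups C_0 ≅ Z^7, C_1 ≅ Z^9.

The boundary map ∂_1: C_1 → C_0 maps an edge to its endpoints' difference, ∂[p,q] = q − p.
The resulting 7×9 matrix has rank 6, and its Smith normal form has invariant factors (1,1,1,1,1,1).

From H_k ≅ ker(∂_k) / im(∂_{k+1}) we obtain:

  H_1: rank ker ∂_1 − rank ∂_2 = (9 − 6) − 0 = 3, and there is no ∂_2, so H_1 ≅ Z^3.

(K is a triangulation of a wedge of 3 circles.)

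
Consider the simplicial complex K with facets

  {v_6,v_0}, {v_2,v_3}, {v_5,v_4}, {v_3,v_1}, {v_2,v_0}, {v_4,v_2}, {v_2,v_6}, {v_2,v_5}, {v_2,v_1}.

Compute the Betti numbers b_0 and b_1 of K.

b_0 = 1, b_1 = 3.

Order the vertices as v_0 < v_1 < v_2 < v_3 < v_4 < v_5 < v_6. Listing each simplex with vertices in this order, K has dimension 1 with simplices:

  0-simplices (7): [v_0], [v_1], [v_2], [v_3], [v_4], [v_5], [v_6]
  1-simplices (9): [v_0,v_2], [v_0,v_6], [v_1,v_2], [v_1,v_3], [v_2,v_3], [v_2,v_4], [v_2,v_5], [v_2,v_6], [v_4,v_5]

giving chain groups C_0 ≅ Z^7, C_1 ≅ Z^9.

∂_1: C_1 → C_0 is given by ∂[p,q] = [q] − [p].
This gives a 7×9 integer matrix of rank 6; reducing to Smith normal form yields diagonal entries (1,1,1,1,1,1).

Reading off H_k = ker ∂_k / im ∂_{k+1}:

  H_0: rank C_0 − rank ∂_1 = 7 − 6 = 1, and the invariant factors of ∂_1 are all 1, so H_0 ≅ Z.
  H_1: rank ker ∂_1 − rank ∂_2 = (9 − 6) − 0 = 3, and there is no ∂_2, so H_1 ≅ Z^3.

As a check, the Euler characteristic is 7 − 9 = -2, which agrees with 1 − 3 = -2.

Hence the Betti numbers are b_0 = 1, b_1 = 3.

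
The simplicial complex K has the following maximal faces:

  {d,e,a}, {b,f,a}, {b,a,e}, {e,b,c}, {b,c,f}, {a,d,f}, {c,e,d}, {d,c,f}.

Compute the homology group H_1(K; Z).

H_1 ≅ 0.

Order the vertices as a < b < c < d < e < f. Listing each simplex with vertices in this order, K has dimension 2 with simplices:

  0-simplices (6): a, b, c, d, e, f
  1-simplices (12): ab, ad, ae, af, bc, be, bf, cd, ce, cf, de, df
  2-simplices (8): abe, abf, ade, adf, bce, bcf, cde, cdf

so the chain groups are C_0 ≅ Z^6, C_1 ≅ Z^12, C_2 ≅ Z^8.

Boundary ∂_1: C_1 → C_0 is given by ∂[p,q] = [q] − [p].
The resulting 6×12 matrix has rank 5, and its Smith normal form has invariant factors (1,1,1,1,1).

∂_2: C_2 → C_1 sends each 2-simplex [p,q,r] to [q,r] − [p,r] + [p,q]. For instance
  ∂cde = de − ce + cd,
  ∂abe = be − ae + ab.
As a 12×8 matrix over Z this has rank 7, with invariant factors (1,1,1,1,1,1,1).

Now H_k = ker ∂_k / im ∂_{k+1}, so:

  H_1: rank ker ∂_1 − rank ∂_2 = (12 − 5) − 7 = 0, and the invariant factors of ∂_2 are all 1, so H_1 = 0.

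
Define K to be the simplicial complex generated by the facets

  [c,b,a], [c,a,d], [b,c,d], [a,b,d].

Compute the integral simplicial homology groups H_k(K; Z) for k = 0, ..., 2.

H_0 ≅ Z,  H_1 = 0,  H_2 ≅ Z.

We work with the vertex ordering a < b < c < d. The simplices of K, each written with vertices in increasing order, are:

  0-simplices (4): a, b, c, d
  1-simplices (6): ab, ac, ad, bc, bd, cd
  2-simplices (4): abc, abd, acd, bcd

so the chain groups are C_0 ≅ Z^4, C_1 ≅ Z^6, C_2 ≅ Z^4.

Boundary ∂_1: C_1 → C_0 maps an edge to its endpoints' difference, ∂[p,q] = q − p. For instance
  ∂ad = d − a.
The resulting 4×6 matrix has rank 3, and its Smith normal form has invariant factors (1,1,1).

∂_2: C_2 → C_1 maps a triangle to the signed sum of its edges. For instance
  ∂abc = bc − ac + ab,
  ∂acd = cd − ad + ac.
As a 6×4 matrix over Z this has rank 3, with invariant factors (1,1,1).

Reading off H_k = ker ∂_k / im ∂_{k+1}:

  H_0: rank C_0 − rank ∂_1 = 4 − 3 = 1, and the invariant factors of ∂_1 are all 1, so H_0 = Z.
  H_1: rank ker ∂_1 − rank ∂_2 = (6 − 3) − 3 = 0, and the invariant factors of ∂_2 are all 1, so H_1 = 0.
  H_2: rank ker ∂_2 − rank ∂_3 = (4 − 3) − 0 = 1, and there is no ∂_3, so H_2 = Z.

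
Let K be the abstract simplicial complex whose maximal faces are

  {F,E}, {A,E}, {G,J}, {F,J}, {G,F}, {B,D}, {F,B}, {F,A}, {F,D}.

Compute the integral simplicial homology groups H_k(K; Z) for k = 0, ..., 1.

H_0 = Z,  H_1 = Z^3.

Order the vertices as A < B < D < E < F < G < J. Listing each simplex with vertices in this order, K has dimension 1 with simplices:

  0-simplices (7): A, B, D, E, F, G, J
  1-simplices (9): AE, AF, BD, BF, DF, EF, FG, FJ, GJ

giving chain groups C_0 ≅ Z^7, C_1 ≅ Z^9.

∂_1: C_1 → C_0 is given by ∂[p,q] = [q] − [p]. For instance
  ∂BD = D − B.
The 7×9 boundary matrix has rank 6 and Smith normal form diag(1,1,1,1,1,1).

Now H_k = ker ∂_k / im ∂_{k+1}, so:

  H_0: rank C_0 − rank ∂_1 = 7 − 6 = 1, and the invariant factors of ∂_1 are all 1, so H_0 ≅ Z.
  H_1: rank ker ∂_1 − rank ∂_2 = (9 − 6) − 0 = 3, and there is no ∂_2, so H_1 ≅ Z^3.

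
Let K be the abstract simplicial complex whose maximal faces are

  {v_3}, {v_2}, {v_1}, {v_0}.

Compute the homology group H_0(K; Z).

Fix the vertex order v_0 < v_1 < v_2 < v_3 and write every simplex with vertices in increasing order. Then dim K = 0 and the simplices of K are:

  0-simplices (4): [v_0], [v_1], [v_2], [v_3]

so the chain groups are C_0 ≅ Z^4.

From H_k ≅ ker(∂_k) / im(∂_{k+1}) we obtain:

  H_0: rank C_0 − rank ∂_1 = 4 − 0 = 4, and there is no ∂_1, so H_0 ≅ Z^4.

H_0 = Z^4.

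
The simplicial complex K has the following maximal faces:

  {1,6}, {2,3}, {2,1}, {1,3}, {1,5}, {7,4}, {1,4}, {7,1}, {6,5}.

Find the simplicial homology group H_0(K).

H_0 ≅ Z.

Order the vertices as 1 < 2 < 3 < 4 < 5 < 6 < 7. Listing each simplex with vertices in this order, K has dimension 1 with simplices:

  0-simplices (7): [1], [2], [3], [4], [5], [6], [7]
  1-simplices (9): [1,2], [1,3], [1,4], [1,5], [1,6], [1,7], [2,3], [4,7], [5,6]

Hence C_0 ≅ Z^7, C_1 ≅ Z^9.

Boundary ∂_1: C_1 → C_0 sends each edge [p,q] (with p < q) to q − p. For instance
  ∂[1,5] = [5] − [1].
As a 7×9 matrix over Z this has rank 6, with invariant factors (1,1,1,1,1,1).

From H_k ≅ ker(∂_k) / im(∂_{k+1}) we obtain:

  H_0: rank C_0 − rank ∂_1 = 7 − 6 = 1, and the invariant factors of ∂_1 are all 1, so H_0 ≅ Z.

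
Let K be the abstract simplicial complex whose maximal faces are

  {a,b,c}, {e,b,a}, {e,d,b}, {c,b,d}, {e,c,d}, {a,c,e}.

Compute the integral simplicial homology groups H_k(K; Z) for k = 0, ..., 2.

We work with the vertex ordering a < b < c < d < e. The simplices of K, each written with vertices in increasing order, are:

  0-simplices (5): a, b, c, d, e
  1-simplices (9): ab, ac, ae, bc, bd, be, cd, ce, de
  2-simplices (6): abc, abe, ace, bcd, bde, cde

so the chain groups are C_0 ≅ Z^5, C_1 ≅ Z^9, C_2 ≅ Z^6.

The boundary map ∂_1: C_1 → C_0 is given by ∂[p,q] = [q] − [p].
This gives a 5×9 integer matrix of rank 4; reducing to Smith normal form yields diagonal entries (1,1,1,1).

The boundary map ∂_2: C_2 → C_1 acts by ∂[p,q,r] = [q,r] − [p,r] + [p,q]. For instance
  ∂bde = de − be + bd,
  ∂cde = de − ce + cd.
This gives a 9×6 integer matrix of rank 5; reducing to Smith normal form yields diagonal entries (1,1,1,1,1).

Now H_k = ker ∂_k / im ∂_{k+1}, so:

  H_0: rank C_0 − rank ∂_1 = 5 − 4 = 1, and the invariant factors of ∂_1 are all 1, so H_0 = Z.
  H_1: rank ker ∂_1 − rank ∂_2 = (9 − 4) − 5 = 0, and the invariant factors of ∂_2 are all 1, so H_1 = 0.
  H_2: rank ker ∂_2 − rank ∂_3 = (6 − 5) − 0 = 1, and there is no ∂_3, so H_2 = Z.

(K is a triangulation of the 2-sphere S^2.)

H_0 ≅ Z,  H_1 = 0,  H_2 ≅ Z.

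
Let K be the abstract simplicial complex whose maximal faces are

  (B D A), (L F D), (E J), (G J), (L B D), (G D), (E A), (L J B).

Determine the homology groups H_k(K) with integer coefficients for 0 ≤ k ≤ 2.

H_0 = Z,  H_1 = Z^2,  H_2 = 0.

Take the total order A < B < D < E < F < G < J < L on the vertex set. Then K (dimension 2) consists of the simplices:

  0-simplices (8): A, B, D, E, F, G, J, L
  1-simplices (13): AB, AD, AE, BD, BJ, BL, DF, DG, DL, EJ, FL, GJ, JL
  2-simplices (4): ABD, BDL, BJL, DFL

Hence C_0 ≅ Z^8, C_1 ≅ Z^13, C_2 ≅ Z^4.

The boundary map ∂_1: C_1 → C_0 maps an edge to its endpoints' difference, ∂[p,q] = q − p.
The resulting 8×13 matrix has rank 7, and its Smith normal form has invariant factors (1,1,1,1,1,1,1).

Boundary ∂_2: C_2 → C_1 acts by ∂[p,q,r] = [q,r] − [p,r] + [p,q]. For instance
  ∂DFL = FL − DL + DF,
  ∂BJL = JL − BL + BJ.
As a 13×4 matrix over Z this has rank 4, with invariant factors (1,1,1,1).

Computing H_k = (kernel of ∂_k) / (image of ∂_{k+1}):

  H_0: rank C_0 − rank ∂_1 = 8 − 7 = 1, and the invariant factors of ∂_1 are all 1, so H_0 ≅ Z.
  H_1: rank ker ∂_1 − rank ∂_2 = (13 − 7) − 4 = 2, and the invariant factors of ∂_2 are all 1, so H_1 ≅ Z^2.
  H_2: rank ker ∂_2 − rank ∂_3 = (4 − 4) − 0 = 0, and there is no ∂_3, so H_2 ≅ 0.

As a check, the Euler characteristic is 8 − 13 + 4 = -1, which agrees with 1 − 2 + 0 = -1.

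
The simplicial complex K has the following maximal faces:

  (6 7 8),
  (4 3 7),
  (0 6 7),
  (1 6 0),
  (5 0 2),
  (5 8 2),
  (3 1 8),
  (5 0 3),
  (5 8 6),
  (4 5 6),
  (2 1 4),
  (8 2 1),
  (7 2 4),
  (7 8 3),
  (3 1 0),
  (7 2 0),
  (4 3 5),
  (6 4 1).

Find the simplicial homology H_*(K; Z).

Fix the vertex order 0 < 1 < 2 < 3 < 4 < 5 < 6 < 7 < 8 and write every simplex with vertices in increasing order. Then dim K = 2 and the simplices of K are:

  0-simplices (9): [0], [1], [2], [3], [4], [5], [6], [7], [8]
  1-simplices (27): (27 of them)
  2-simplices (18): [0,1,3], [0,1,6], [0,2,5], [0,2,7], [0,3,5], [0,6,7], [1,2,4], [1,2,8], [1,3,8], [1,4,6], [2,4,7], [2,5,8], [3,4,5], [3,4,7], [3,7,8], [4,5,6], [5,6,8], [6,7,8]

Hence C_0 ≅ Z^9, C_1 ≅ Z^27, C_2 ≅ Z^18.

Boundary ∂_1: C_1 → C_0 sends each edge [p,q] (with p < q) to q − p. For instance
  ∂[1,2] = [2] − [1].
The resulting 9×27 matrix has rank 8, and its Smith normal form has invariant factors (1,1,1,1,1,1,1,1).

Boundary ∂_2: C_2 → C_1 acts by ∂[p,q,r] = [q,r] − [p,r] + [p,q]. For instance
  ∂[3,4,5] = [4,5] − [3,5] + [3,4],
  ∂[0,6,7] = [6,7] − [0,7] + [0,6].
This gives a 27×18 integer matrix of rank 17; reducing to Smith normal form yields diagonal entries (1,1,1,1,1,1,1,1,1,1,1,1,1,1,1,1,1).

From H_k ≅ ker(∂_k) / im(∂_{k+1}) we obtain:

  H_0: rank C_0 − rank ∂_1 = 9 − 8 = 1, and the invariant factors of ∂_1 are all 1, so H_0 = Z.
  H_1: rank ker ∂_1 − rank ∂_2 = (27 − 8) − 17 = 2, and the invariant factors of ∂_2 are all 1, so H_1 = Z^2.
  H_2: rank ker ∂_2 − rank ∂_3 = (18 − 17) − 0 = 1, and there is no ∂_3, so H_2 = Z.

H_0 ≅ Z,  H_1 ≅ Z^2,  H_2 ≅ Z.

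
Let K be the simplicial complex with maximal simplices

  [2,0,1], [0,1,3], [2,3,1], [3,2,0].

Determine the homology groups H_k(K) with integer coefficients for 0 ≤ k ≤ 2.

K has 4 vertices, 6 edges, 4 triangles.
rank ∂_0 = 0, rank ∂_1 = 3 ⇒ b_0 = 4 − 0 − 3 = 1; all invariant factors of ∂_1 are 1 so no torsion. So H_0 = Z.
rank ∂_1 = 3, rank ∂_2 = 3 ⇒ b_1 = 6 − 3 − 3 = 0; all invariant factors of ∂_2 are 1 so no torsion. So H_1 = 0.
rank ∂_2 = 3, rank ∂_3 = 0 ⇒ b_2 = 4 − 3 − 0 = 1. So H_2 = Z.

H_0 ≅ Z,  H_1 = 0,  H_2 ≅ Z.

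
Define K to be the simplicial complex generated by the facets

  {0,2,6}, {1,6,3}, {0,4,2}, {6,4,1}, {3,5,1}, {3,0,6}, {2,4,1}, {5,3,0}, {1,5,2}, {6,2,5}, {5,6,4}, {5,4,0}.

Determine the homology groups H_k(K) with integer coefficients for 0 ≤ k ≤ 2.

H_0 ≅ Z,  H_1 ≅ Z/2Z,  H_2 = 0.

K has 7 vertices, 18 edges, 12 triangles.
rank ∂_0 = 0, rank ∂_1 = 6 ⇒ b_0 = 7 − 0 − 6 = 1; all invariant factors of ∂_1 are 1 so no torsion. So H_0 ≅ Z.
rank ∂_1 = 6, rank ∂_2 = 12 ⇒ b_1 = 18 − 6 − 12 = 0; ∂_2 has invariant factor(s) [2] giving torsion. So H_1 ≅ Z/2Z.
rank ∂_2 = 12, rank ∂_3 = 0 ⇒ b_2 = 12 − 12 − 0 = 0. So H_2 ≅ 0.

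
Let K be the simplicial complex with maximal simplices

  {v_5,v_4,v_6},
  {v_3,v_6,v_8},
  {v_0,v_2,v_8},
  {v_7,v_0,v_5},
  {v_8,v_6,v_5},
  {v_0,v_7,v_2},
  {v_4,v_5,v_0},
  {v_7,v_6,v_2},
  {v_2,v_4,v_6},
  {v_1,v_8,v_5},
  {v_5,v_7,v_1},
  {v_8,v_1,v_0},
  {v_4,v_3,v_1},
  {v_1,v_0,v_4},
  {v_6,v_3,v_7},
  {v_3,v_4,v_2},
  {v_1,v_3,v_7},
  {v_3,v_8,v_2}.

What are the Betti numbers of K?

Take the total order v_0 < v_1 < v_2 < v_3 < v_4 < v_5 < v_6 < v_7 < v_8 on the vertex set. Then K (dimension 2) consists of the simplices:

  0-simplices (9): [v_0], [v_1], [v_2], [v_3], [v_4], [v_5], [v_6], [v_7], [v_8]
  1-simplices (27): (27 of them)
  2-simplices (18): (18 of them)

giving chain groups C_0 ≅ Z^9, C_1 ≅ Z^27, C_2 ≅ Z^18.

The boundary map ∂_1: C_1 → C_0 is given by ∂[p,q] = [q] − [p].
This gives a 9×27 integer matrix of rank 8; reducing to Smith normal form yields diagonal entries (1,1,1,1,1,1,1,1).

∂_2: C_2 → C_1 maps a triangle to the signed sum of its edges. For instance
  ∂[v_1,v_5,v_7] = [v_5,v_7] − [v_1,v_7] + [v_1,v_5],
  ∂[v_2,v_3,v_8] = [v_3,v_8] − [v_2,v_8] + [v_2,v_3].
As a 27×18 matrix over Z this has rank 18, with invariant factors (1,1,1,1,1,1,1,1,1,1,1,1,1,1,1,1,1,2).

From H_k ≅ ker(∂_k) / im(∂_{k+1}) we obtain:

  H_0: rank C_0 − rank ∂_1 = 9 − 8 = 1, and the invariant factors of ∂_1 are all 1, so H_0 ≅ Z.
  H_1: rank ker ∂_1 − rank ∂_2 = (27 − 8) − 18 = 1, and ∂_2 has invariant factor 2 > 1, so H_1 ≅ Z ⊕ Z/2.
  H_2: rank ker ∂_2 − rank ∂_3 = (18 − 18) − 0 = 0, and there is no ∂_3, so H_2 ≅ 0.

Hence the Betti numbers are b_0 = 1, b_1 = 1, b_2 = 0.

b_0 = 1, b_1 = 1, b_2 = 0.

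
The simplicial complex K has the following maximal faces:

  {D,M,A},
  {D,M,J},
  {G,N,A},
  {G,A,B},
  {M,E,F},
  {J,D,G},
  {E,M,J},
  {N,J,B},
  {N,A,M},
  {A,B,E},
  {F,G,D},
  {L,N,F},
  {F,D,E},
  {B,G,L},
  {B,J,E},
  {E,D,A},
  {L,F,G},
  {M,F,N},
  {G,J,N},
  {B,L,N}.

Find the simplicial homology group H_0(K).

Fix the vertex order A < B < D < E < F < G < J < L < M < N and write every simplex with vertices in increasing order. Then dim K = 2 and the simplices of K are:

  0-simplices (10): A, B, D, E, F, G, J, L, M, N
  1-simplices (30): AB, AD, AE, AG, AM, AN, BE, BG, BJ, BL, BN, DE, DF, DG, DJ, DM, EF, EJ, EM, FG, FL, FM, FN, GJ, GL, GN, JM, JN, LN, MN
  2-simplices (20): ABE, ABG, ADE, ADM, AGN, AMN, BEJ, BGL, BJN, BLN, DEF, DFG, DGJ, DJM, EFM, EJM, FGL, FLN, FMN, GJN

giving chain groups C_0 ≅ Z^10, C_1 ≅ Z^30, C_2 ≅ Z^20.

∂_1: C_1 → C_0 sends each edge [p,q] (with p < q) to q − p. For instance
  ∂JN = N − J.
This gives a 10×30 integer matrix of rank 9; reducing to Smith normal form yields diagonal entries (1,1,1,1,1,1,1,1,1).

The boundary map ∂_2: C_2 → C_1 acts by ∂[p,q,r] = [q,r] − [p,r] + [p,q]. For instance
  ∂DFG = FG − DG + DF,
  ∂AGN = GN − AN + AG.
The 30×20 boundary matrix has rank 20 and Smith normal form diag(1,1,1,1,1,1,1,1,1,1,1,1,1,1,1,1,1,1,1,2).

From H_k ≅ ker(∂_k) / im(∂_{k+1}) we obtain:

  H_0: rank C_0 − rank ∂_1 = 10 − 9 = 1, and the invariant factors of ∂_1 are all 1, so H_0 = Z.

(K is a triangulation of the Klein bottle.)

H_0 = Z.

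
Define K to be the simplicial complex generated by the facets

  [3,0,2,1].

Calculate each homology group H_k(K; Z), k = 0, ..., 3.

K has 4 vertices, 6 edges, 4 triangles, 1 3-simplex.
rank ∂_0 = 0, rank ∂_1 = 3 ⇒ b_0 = 4 − 0 − 3 = 1; all invariant factors of ∂_1 are 1 so no torsion. So H_0 ≅ Z.
rank ∂_1 = 3, rank ∂_2 = 3 ⇒ b_1 = 6 − 3 − 3 = 0; all invariant factors of ∂_2 are 1 so no torsion. So H_1 ≅ 0.
rank ∂_2 = 3, rank ∂_3 = 1 ⇒ b_2 = 4 − 3 − 1 = 0; all invariant factors of ∂_3 are 1 so no torsion. So H_2 ≅ 0.
rank ∂_3 = 1, rank ∂_4 = 0 ⇒ b_3 = 1 − 1 − 0 = 0. So H_3 ≅ 0.

H_0 ≅ Z,  H_1 = 0,  H_2 = 0,  H_3 = 0.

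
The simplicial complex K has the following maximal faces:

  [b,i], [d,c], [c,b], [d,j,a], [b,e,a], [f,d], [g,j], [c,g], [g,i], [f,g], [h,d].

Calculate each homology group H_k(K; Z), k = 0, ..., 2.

H_0 ≅ Z,  H_1 ≅ Z^4,  H_2 = 0.

Fix the vertex order a < b < c < d < e < f < g < h < i < j and write every simplex with vertices in increasing order. Then dim K = 2 and the simplices of K are:

  0-simplices (10): a, b, c, d, e, f, g, h, i, j
  1-simplices (15): ab, ad, ae, aj, bc, be, bi, cd, cg, df, dh, dj, fg, gi, gj
  2-simplices (2): abe, adj

so the chain groups are C_0 ≅ Z^10, C_1 ≅ Z^15, C_2 ≅ Z^2.

The boundary map ∂_1: C_1 → C_0 sends each edge [p,q] (with p < q) to q − p.
As a 10×15 matrix over Z this has rank 9, with invariant factors (1,1,1,1,1,1,1,1,1).

∂_2: C_2 → C_1 maps a triangle to the signed sum of its edges. For instance
  ∂adj = dj − aj + ad,
  ∂abe = be − ae + ab.
As a 15×2 matrix over Z this has rank 2, with invariant factors (1,1).

From H_k ≅ ker(∂_k) / im(∂_{k+1}) we obtain:

  H_0: rank C_0 − rank ∂_1 = 10 − 9 = 1, and the invariant factors of ∂_1 are all 1, so H_0 = Z.
  H_1: rank ker ∂_1 − rank ∂_2 = (15 − 9) − 2 = 4, and the invariant factors of ∂_2 are all 1, so H_1 = Z^4.
  H_2: rank ker ∂_2 − rank ∂_3 = (2 − 2) − 0 = 0, and there is no ∂_3, so H_2 = 0.

As a check, the Euler characteristic is 10 − 15 + 2 = -3, which agrees with 1 − 4 + 0 = -3.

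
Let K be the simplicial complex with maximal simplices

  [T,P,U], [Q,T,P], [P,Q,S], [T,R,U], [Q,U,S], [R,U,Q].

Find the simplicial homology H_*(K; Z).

H_0 ≅ Z,  H_1 ≅ Z,  H_2 = 0.

K has 6 vertices, 12 edges, 6 triangles.
rank ∂_0 = 0, rank ∂_1 = 5 ⇒ b_0 = 6 − 0 − 5 = 1; all invariant factors of ∂_1 are 1 so no torsion. So H_0 ≅ Z.
rank ∂_1 = 5, rank ∂_2 = 6 ⇒ b_1 = 12 − 5 − 6 = 1; all invariant factors of ∂_2 are 1 so no torsion. So H_1 ≅ Z.
rank ∂_2 = 6, rank ∂_3 = 0 ⇒ b_2 = 6 − 6 − 0 = 0. So H_2 ≅ 0.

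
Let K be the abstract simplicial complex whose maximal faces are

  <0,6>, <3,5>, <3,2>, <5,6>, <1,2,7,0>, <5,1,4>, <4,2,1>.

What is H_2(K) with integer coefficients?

H_2 = 0.

Order the vertices as 0 < 1 < 2 < 3 < 4 < 5 < 6 < 7. Listing each simplex with vertices in this order, K has dimension 3 with simplices:

  0-simplices (8): [0], [1], [2], [3], [4], [5], [6], [7]
  1-simplices (14): [0,1], [0,2], [0,6], [0,7], [1,2], [1,4], [1,5], [1,7], [2,3], [2,4], [2,7], [3,5], [4,5], [5,6]
  2-simplices (6): [0,1,2], [0,1,7], [0,2,7], [1,2,4], [1,2,7], [1,4,5]
  3-simplices (1): [0,1,2,7]

so the chain groups are C_0 ≅ Z^8, C_1 ≅ Z^14, C_2 ≅ Z^6, C_3 ≅ Z^1.

∂_1: C_1 → C_0 maps an edge to its endpoints' difference, ∂[p,q] = q − p. For instance
  ∂[0,6] = [6] − [0].
The 8×14 boundary matrix has rank 7 and Smith normal form diag(1,1,1,1,1,1,1).

∂_2: C_2 → C_1 sends each 2-simplex [p,q,r] to [q,r] − [p,r] + [p,q]. For instance
  ∂[0,2,7] = [2,7] − [0,7] + [0,2],
  ∂[1,4,5] = [4,5] − [1,5] + [1,4].
The resulting 14×6 matrix has rank 5, and its Smith normal form has invariant factors (1,1,1,1,1).

∂_3: C_3 → C_2 sends each 3-simplex σ to the alternating sum Σ_i (−1)^i (σ with its i-th vertex removed). For instance
  ∂[0,1,2,7] = [1,2,7] − [0,2,7] + [0,1,7] − [0,1,2].
The 6×1 boundary matrix has rank 1 and Smith normal form diag(1).

Reading off H_k = ker ∂_k / im ∂_{k+1}:

  H_2: rank ker ∂_2 − rank ∂_3 = (6 − 5) − 1 = 0, and the invariant factors of ∂_3 are all 1, so H_2 = 0.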